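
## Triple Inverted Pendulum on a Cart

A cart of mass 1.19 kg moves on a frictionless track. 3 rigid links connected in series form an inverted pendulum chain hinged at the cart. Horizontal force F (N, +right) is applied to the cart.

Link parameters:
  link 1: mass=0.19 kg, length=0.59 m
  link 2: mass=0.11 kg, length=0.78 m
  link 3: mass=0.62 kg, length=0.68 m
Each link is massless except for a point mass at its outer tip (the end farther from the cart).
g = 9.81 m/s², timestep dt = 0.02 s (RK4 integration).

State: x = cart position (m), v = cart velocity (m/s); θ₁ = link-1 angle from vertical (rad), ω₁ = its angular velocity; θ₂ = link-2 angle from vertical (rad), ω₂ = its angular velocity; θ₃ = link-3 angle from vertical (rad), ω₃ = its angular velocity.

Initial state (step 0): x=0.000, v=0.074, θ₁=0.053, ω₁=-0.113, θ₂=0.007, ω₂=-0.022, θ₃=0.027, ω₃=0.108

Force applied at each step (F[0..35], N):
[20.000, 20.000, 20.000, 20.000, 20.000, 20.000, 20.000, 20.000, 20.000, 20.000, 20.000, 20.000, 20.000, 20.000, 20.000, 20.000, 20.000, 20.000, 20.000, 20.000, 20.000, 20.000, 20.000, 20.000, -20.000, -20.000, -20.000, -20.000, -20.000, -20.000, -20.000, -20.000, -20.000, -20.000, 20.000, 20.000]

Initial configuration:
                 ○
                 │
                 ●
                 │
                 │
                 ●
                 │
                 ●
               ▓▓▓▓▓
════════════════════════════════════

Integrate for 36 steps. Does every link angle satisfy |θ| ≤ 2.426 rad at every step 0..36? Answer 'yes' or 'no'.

Answer: yes

Derivation:
apply F[0]=+20.000 → step 1: x=0.005, v=0.402, θ₁=0.046, ω₁=-0.592, θ₂=0.006, ω₂=-0.111, θ₃=0.030, ω₃=0.152
apply F[1]=+20.000 → step 2: x=0.016, v=0.732, θ₁=0.029, ω₁=-1.095, θ₂=0.003, ω₂=-0.192, θ₃=0.033, ω₃=0.204
apply F[2]=+20.000 → step 3: x=0.034, v=1.066, θ₁=0.002, ω₁=-1.636, θ₂=-0.002, ω₂=-0.254, θ₃=0.038, ω₃=0.264
apply F[3]=+20.000 → step 4: x=0.059, v=1.404, θ₁=-0.037, ω₁=-2.224, θ₂=-0.007, ω₂=-0.291, θ₃=0.044, ω₃=0.327
apply F[4]=+20.000 → step 5: x=0.090, v=1.744, θ₁=-0.087, ω₁=-2.850, θ₂=-0.013, ω₂=-0.300, θ₃=0.051, ω₃=0.378
apply F[5]=+20.000 → step 6: x=0.129, v=2.083, θ₁=-0.151, ω₁=-3.477, θ₂=-0.019, ω₂=-0.297, θ₃=0.059, ω₃=0.399
apply F[6]=+20.000 → step 7: x=0.174, v=2.414, θ₁=-0.226, ω₁=-4.052, θ₂=-0.025, ω₂=-0.313, θ₃=0.066, ω₃=0.370
apply F[7]=+20.000 → step 8: x=0.225, v=2.731, θ₁=-0.312, ω₁=-4.520, θ₂=-0.032, ω₂=-0.386, θ₃=0.073, ω₃=0.285
apply F[8]=+20.000 → step 9: x=0.283, v=3.032, θ₁=-0.406, ω₁=-4.864, θ₂=-0.041, ω₂=-0.543, θ₃=0.078, ω₃=0.153
apply F[9]=+20.000 → step 10: x=0.346, v=3.318, θ₁=-0.506, ω₁=-5.095, θ₂=-0.055, ω₂=-0.788, θ₃=0.079, ω₃=-0.014
apply F[10]=+20.000 → step 11: x=0.415, v=3.590, θ₁=-0.609, ω₁=-5.237, θ₂=-0.073, ω₂=-1.109, θ₃=0.077, ω₃=-0.203
apply F[11]=+20.000 → step 12: x=0.490, v=3.851, θ₁=-0.715, ω₁=-5.312, θ₂=-0.099, ω₂=-1.493, θ₃=0.071, ω₃=-0.412
apply F[12]=+20.000 → step 13: x=0.569, v=4.102, θ₁=-0.821, ω₁=-5.331, θ₂=-0.133, ω₂=-1.922, θ₃=0.060, ω₃=-0.643
apply F[13]=+20.000 → step 14: x=0.654, v=4.344, θ₁=-0.928, ω₁=-5.296, θ₂=-0.176, ω₂=-2.380, θ₃=0.045, ω₃=-0.902
apply F[14]=+20.000 → step 15: x=0.743, v=4.579, θ₁=-1.033, ω₁=-5.205, θ₂=-0.229, ω₂=-2.852, θ₃=0.024, ω₃=-1.196
apply F[15]=+20.000 → step 16: x=0.837, v=4.807, θ₁=-1.135, ω₁=-5.053, θ₂=-0.290, ω₂=-3.320, θ₃=-0.003, ω₃=-1.537
apply F[16]=+20.000 → step 17: x=0.935, v=5.031, θ₁=-1.234, ω₁=-4.833, θ₂=-0.361, ω₂=-3.766, θ₃=-0.038, ω₃=-1.935
apply F[17]=+20.000 → step 18: x=1.038, v=5.250, θ₁=-1.328, ω₁=-4.539, θ₂=-0.441, ω₂=-4.172, θ₃=-0.081, ω₃=-2.403
apply F[18]=+20.000 → step 19: x=1.145, v=5.466, θ₁=-1.416, ω₁=-4.165, θ₂=-0.528, ω₂=-4.519, θ₃=-0.135, ω₃=-2.952
apply F[19]=+20.000 → step 20: x=1.257, v=5.679, θ₁=-1.494, ω₁=-3.707, θ₂=-0.621, ω₂=-4.790, θ₃=-0.200, ω₃=-3.591
apply F[20]=+20.000 → step 21: x=1.372, v=5.889, θ₁=-1.563, ω₁=-3.161, θ₂=-0.719, ω₂=-4.968, θ₃=-0.279, ω₃=-4.330
apply F[21]=+20.000 → step 22: x=1.492, v=6.092, θ₁=-1.620, ω₁=-2.516, θ₂=-0.819, ω₂=-5.039, θ₃=-0.374, ω₃=-5.181
apply F[22]=+20.000 → step 23: x=1.616, v=6.283, θ₁=-1.663, ω₁=-1.756, θ₂=-0.920, ω₂=-4.993, θ₃=-0.487, ω₃=-6.159
apply F[23]=+20.000 → step 24: x=1.743, v=6.453, θ₁=-1.689, ω₁=-0.845, θ₂=-1.018, ω₂=-4.831, θ₃=-0.621, ω₃=-7.288
apply F[24]=-20.000 → step 25: x=1.869, v=6.066, θ₁=-1.702, ω₁=-0.419, θ₂=-1.109, ω₂=-4.235, θ₃=-0.775, ω₃=-8.052
apply F[25]=-20.000 → step 26: x=1.986, v=5.647, θ₁=-1.705, ω₁=0.112, θ₂=-1.188, ω₂=-3.734, θ₃=-0.943, ω₃=-8.829
apply F[26]=-20.000 → step 27: x=2.094, v=5.174, θ₁=-1.696, ω₁=0.818, θ₂=-1.260, ω₂=-3.502, θ₃=-1.127, ω₃=-9.523
apply F[27]=-20.000 → step 28: x=2.192, v=4.624, θ₁=-1.672, ω₁=1.666, θ₂=-1.332, ω₂=-3.800, θ₃=-1.322, ω₃=-9.870
apply F[28]=-20.000 → step 29: x=2.279, v=3.998, θ₁=-1.631, ω₁=2.401, θ₂=-1.416, ω₂=-4.734, θ₃=-1.517, ω₃=-9.562
apply F[29]=-20.000 → step 30: x=2.352, v=3.334, θ₁=-1.579, ω₁=2.648, θ₂=-1.523, ω₂=-5.972, θ₃=-1.700, ω₃=-8.600
apply F[30]=-20.000 → step 31: x=2.412, v=2.686, θ₁=-1.529, ω₁=2.198, θ₂=-1.653, ω₂=-6.982, θ₃=-1.860, ω₃=-7.353
apply F[31]=-20.000 → step 32: x=2.460, v=2.100, θ₁=-1.495, ω₁=1.148, θ₂=-1.799, ω₂=-7.513, θ₃=-1.995, ω₃=-6.232
apply F[32]=-20.000 → step 33: x=2.496, v=1.585, θ₁=-1.486, ω₁=-0.241, θ₂=-1.951, ω₂=-7.655, θ₃=-2.111, ω₃=-5.423
apply F[33]=-20.000 → step 34: x=2.523, v=1.120, θ₁=-1.506, ω₁=-1.786, θ₂=-2.104, ω₂=-7.556, θ₃=-2.214, ω₃=-4.912
apply F[34]=+20.000 → step 35: x=2.547, v=1.192, θ₁=-1.564, ω₁=-4.015, θ₂=-2.246, ω₂=-6.608, θ₃=-2.308, ω₃=-4.507
apply F[35]=+20.000 → step 36: x=2.571, v=1.267, θ₁=-1.665, ω₁=-6.102, θ₂=-2.366, ω₂=-5.411, θ₃=-2.396, ω₃=-4.326
Max |angle| over trajectory = 2.396 rad; bound = 2.426 → within bound.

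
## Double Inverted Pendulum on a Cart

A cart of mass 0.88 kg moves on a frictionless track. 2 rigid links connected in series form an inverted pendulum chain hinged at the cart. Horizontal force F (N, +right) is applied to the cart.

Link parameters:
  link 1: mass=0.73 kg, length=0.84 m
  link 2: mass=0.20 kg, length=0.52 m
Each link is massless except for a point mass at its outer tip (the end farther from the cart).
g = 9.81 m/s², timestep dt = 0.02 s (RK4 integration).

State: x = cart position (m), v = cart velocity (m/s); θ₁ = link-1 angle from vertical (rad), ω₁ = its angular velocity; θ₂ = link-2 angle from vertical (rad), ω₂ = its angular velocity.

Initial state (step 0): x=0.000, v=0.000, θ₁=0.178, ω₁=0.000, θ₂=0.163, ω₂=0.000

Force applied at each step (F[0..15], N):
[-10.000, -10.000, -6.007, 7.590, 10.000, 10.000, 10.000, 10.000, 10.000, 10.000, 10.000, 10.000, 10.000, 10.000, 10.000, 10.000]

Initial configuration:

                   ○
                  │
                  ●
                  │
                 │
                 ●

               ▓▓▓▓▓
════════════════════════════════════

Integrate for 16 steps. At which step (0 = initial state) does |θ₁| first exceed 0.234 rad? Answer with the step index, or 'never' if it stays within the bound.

Answer: 5

Derivation:
apply F[0]=-10.000 → step 1: x=-0.003, v=-0.255, θ₁=0.181, ω₁=0.341, θ₂=0.163, ω₂=-0.006
apply F[1]=-10.000 → step 2: x=-0.010, v=-0.510, θ₁=0.192, ω₁=0.683, θ₂=0.163, ω₂=-0.014
apply F[2]=-6.007 → step 3: x=-0.022, v=-0.677, θ₁=0.208, ω₁=0.927, θ₂=0.162, ω₂=-0.027
apply F[3]=+7.590 → step 4: x=-0.034, v=-0.551, θ₁=0.225, ω₁=0.835, θ₂=0.162, ω₂=-0.055
apply F[4]=+10.000 → step 5: x=-0.044, v=-0.378, θ₁=0.241, ω₁=0.693, θ₂=0.160, ω₂=-0.094
apply F[5]=+10.000 → step 6: x=-0.050, v=-0.209, θ₁=0.253, ω₁=0.561, θ₂=0.158, ω₂=-0.142
apply F[6]=+10.000 → step 7: x=-0.052, v=-0.043, θ₁=0.263, ω₁=0.437, θ₂=0.154, ω₂=-0.199
apply F[7]=+10.000 → step 8: x=-0.051, v=0.120, θ₁=0.271, ω₁=0.320, θ₂=0.150, ω₂=-0.263
apply F[8]=+10.000 → step 9: x=-0.047, v=0.282, θ₁=0.276, ω₁=0.207, θ₂=0.144, ω₂=-0.334
apply F[9]=+10.000 → step 10: x=-0.040, v=0.442, θ₁=0.279, ω₁=0.098, θ₂=0.136, ω₂=-0.412
apply F[10]=+10.000 → step 11: x=-0.030, v=0.602, θ₁=0.280, ω₁=-0.010, θ₂=0.127, ω₂=-0.495
apply F[11]=+10.000 → step 12: x=-0.016, v=0.763, θ₁=0.279, ω₁=-0.117, θ₂=0.116, ω₂=-0.584
apply F[12]=+10.000 → step 13: x=0.001, v=0.923, θ₁=0.275, ω₁=-0.226, θ₂=0.104, ω₂=-0.677
apply F[13]=+10.000 → step 14: x=0.021, v=1.086, θ₁=0.270, ω₁=-0.336, θ₂=0.089, ω₂=-0.775
apply F[14]=+10.000 → step 15: x=0.044, v=1.250, θ₁=0.262, ω₁=-0.451, θ₂=0.073, ω₂=-0.876
apply F[15]=+10.000 → step 16: x=0.071, v=1.417, θ₁=0.251, ω₁=-0.571, θ₂=0.054, ω₂=-0.981
|θ₁| = 0.241 > 0.234 first at step 5.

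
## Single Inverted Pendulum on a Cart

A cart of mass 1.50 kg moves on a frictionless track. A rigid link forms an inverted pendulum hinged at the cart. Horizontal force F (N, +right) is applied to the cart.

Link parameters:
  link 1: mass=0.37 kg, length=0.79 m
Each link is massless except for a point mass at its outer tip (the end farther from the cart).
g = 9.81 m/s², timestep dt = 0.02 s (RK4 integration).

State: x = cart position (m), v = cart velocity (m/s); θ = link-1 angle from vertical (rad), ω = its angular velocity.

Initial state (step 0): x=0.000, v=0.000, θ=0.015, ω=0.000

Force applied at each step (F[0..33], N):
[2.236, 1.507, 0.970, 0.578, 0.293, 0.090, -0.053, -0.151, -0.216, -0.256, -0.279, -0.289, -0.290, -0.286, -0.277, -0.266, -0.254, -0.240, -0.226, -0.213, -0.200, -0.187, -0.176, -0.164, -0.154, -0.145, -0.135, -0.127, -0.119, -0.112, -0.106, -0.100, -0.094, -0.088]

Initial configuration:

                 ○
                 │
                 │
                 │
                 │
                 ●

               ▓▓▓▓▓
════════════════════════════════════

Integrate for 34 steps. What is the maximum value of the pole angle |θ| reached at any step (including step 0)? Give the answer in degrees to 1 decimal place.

Answer: 0.9°

Derivation:
apply F[0]=+2.236 → step 1: x=0.000, v=0.029, θ=0.015, ω=-0.033
apply F[1]=+1.507 → step 2: x=0.001, v=0.048, θ=0.014, ω=-0.054
apply F[2]=+0.970 → step 3: x=0.002, v=0.061, θ=0.013, ω=-0.066
apply F[3]=+0.578 → step 4: x=0.003, v=0.068, θ=0.011, ω=-0.072
apply F[4]=+0.293 → step 5: x=0.005, v=0.071, θ=0.010, ω=-0.074
apply F[5]=+0.090 → step 6: x=0.006, v=0.072, θ=0.008, ω=-0.073
apply F[6]=-0.053 → step 7: x=0.008, v=0.071, θ=0.007, ω=-0.070
apply F[7]=-0.151 → step 8: x=0.009, v=0.069, θ=0.005, ω=-0.065
apply F[8]=-0.216 → step 9: x=0.010, v=0.066, θ=0.004, ω=-0.060
apply F[9]=-0.256 → step 10: x=0.012, v=0.062, θ=0.003, ω=-0.055
apply F[10]=-0.279 → step 11: x=0.013, v=0.058, θ=0.002, ω=-0.049
apply F[11]=-0.289 → step 12: x=0.014, v=0.054, θ=0.001, ω=-0.044
apply F[12]=-0.290 → step 13: x=0.015, v=0.050, θ=0.000, ω=-0.039
apply F[13]=-0.286 → step 14: x=0.016, v=0.047, θ=-0.000, ω=-0.034
apply F[14]=-0.277 → step 15: x=0.017, v=0.043, θ=-0.001, ω=-0.029
apply F[15]=-0.266 → step 16: x=0.018, v=0.039, θ=-0.002, ω=-0.025
apply F[16]=-0.254 → step 17: x=0.019, v=0.036, θ=-0.002, ω=-0.022
apply F[17]=-0.240 → step 18: x=0.019, v=0.033, θ=-0.002, ω=-0.018
apply F[18]=-0.226 → step 19: x=0.020, v=0.030, θ=-0.003, ω=-0.015
apply F[19]=-0.213 → step 20: x=0.020, v=0.027, θ=-0.003, ω=-0.013
apply F[20]=-0.200 → step 21: x=0.021, v=0.025, θ=-0.003, ω=-0.010
apply F[21]=-0.187 → step 22: x=0.021, v=0.023, θ=-0.003, ω=-0.008
apply F[22]=-0.176 → step 23: x=0.022, v=0.020, θ=-0.004, ω=-0.006
apply F[23]=-0.164 → step 24: x=0.022, v=0.018, θ=-0.004, ω=-0.005
apply F[24]=-0.154 → step 25: x=0.023, v=0.017, θ=-0.004, ω=-0.003
apply F[25]=-0.145 → step 26: x=0.023, v=0.015, θ=-0.004, ω=-0.002
apply F[26]=-0.135 → step 27: x=0.023, v=0.013, θ=-0.004, ω=-0.001
apply F[27]=-0.127 → step 28: x=0.023, v=0.012, θ=-0.004, ω=0.000
apply F[28]=-0.119 → step 29: x=0.024, v=0.010, θ=-0.004, ω=0.001
apply F[29]=-0.112 → step 30: x=0.024, v=0.009, θ=-0.004, ω=0.002
apply F[30]=-0.106 → step 31: x=0.024, v=0.008, θ=-0.004, ω=0.002
apply F[31]=-0.100 → step 32: x=0.024, v=0.007, θ=-0.004, ω=0.003
apply F[32]=-0.094 → step 33: x=0.024, v=0.005, θ=-0.004, ω=0.003
apply F[33]=-0.088 → step 34: x=0.024, v=0.004, θ=-0.004, ω=0.003
Max |angle| over trajectory = 0.015 rad = 0.9°.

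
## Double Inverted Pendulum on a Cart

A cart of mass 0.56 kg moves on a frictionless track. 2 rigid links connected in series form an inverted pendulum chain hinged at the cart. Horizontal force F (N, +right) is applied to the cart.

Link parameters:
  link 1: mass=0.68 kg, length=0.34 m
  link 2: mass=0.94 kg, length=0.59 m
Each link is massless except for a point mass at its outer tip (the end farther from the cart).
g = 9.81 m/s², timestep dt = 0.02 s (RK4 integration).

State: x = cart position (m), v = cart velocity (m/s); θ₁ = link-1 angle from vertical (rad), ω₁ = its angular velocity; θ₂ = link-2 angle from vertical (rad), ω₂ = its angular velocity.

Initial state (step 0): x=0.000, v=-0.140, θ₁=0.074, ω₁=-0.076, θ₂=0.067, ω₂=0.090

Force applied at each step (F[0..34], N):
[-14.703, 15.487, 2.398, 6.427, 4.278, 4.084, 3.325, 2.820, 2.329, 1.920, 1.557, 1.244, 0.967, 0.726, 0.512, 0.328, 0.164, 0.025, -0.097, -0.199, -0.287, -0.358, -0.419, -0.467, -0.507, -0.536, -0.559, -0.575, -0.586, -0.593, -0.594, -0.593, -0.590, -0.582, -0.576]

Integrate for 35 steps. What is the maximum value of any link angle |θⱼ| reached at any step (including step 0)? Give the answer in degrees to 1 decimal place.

Answer: 6.7°

Derivation:
apply F[0]=-14.703 → step 1: x=-0.008, v=-0.698, θ₁=0.089, ω₁=1.612, θ₂=0.069, ω₂=0.084
apply F[1]=+15.487 → step 2: x=-0.017, v=-0.214, θ₁=0.108, ω₁=0.285, θ₂=0.070, ω₂=0.053
apply F[2]=+2.398 → step 3: x=-0.022, v=-0.192, θ₁=0.114, ω₁=0.315, θ₂=0.071, ω₂=0.021
apply F[3]=+6.427 → step 4: x=-0.024, v=-0.033, θ₁=0.117, ω₁=-0.042, θ₂=0.071, ω₂=-0.017
apply F[4]=+4.278 → step 5: x=-0.024, v=0.051, θ₁=0.115, ω₁=-0.185, θ₂=0.070, ω₂=-0.055
apply F[5]=+4.084 → step 6: x=-0.022, v=0.131, θ₁=0.110, ω₁=-0.319, θ₂=0.069, ω₂=-0.090
apply F[6]=+3.325 → step 7: x=-0.019, v=0.189, θ₁=0.102, ω₁=-0.395, θ₂=0.067, ω₂=-0.121
apply F[7]=+2.820 → step 8: x=-0.014, v=0.233, θ₁=0.094, ω₁=-0.441, θ₂=0.064, ω₂=-0.147
apply F[8]=+2.329 → step 9: x=-0.009, v=0.266, θ₁=0.085, ω₁=-0.462, θ₂=0.061, ω₂=-0.169
apply F[9]=+1.920 → step 10: x=-0.004, v=0.289, θ₁=0.076, ω₁=-0.466, θ₂=0.057, ω₂=-0.186
apply F[10]=+1.557 → step 11: x=0.002, v=0.304, θ₁=0.067, ω₁=-0.458, θ₂=0.053, ω₂=-0.198
apply F[11]=+1.244 → step 12: x=0.008, v=0.313, θ₁=0.058, ω₁=-0.441, θ₂=0.049, ω₂=-0.207
apply F[12]=+0.967 → step 13: x=0.015, v=0.318, θ₁=0.049, ω₁=-0.419, θ₂=0.045, ω₂=-0.211
apply F[13]=+0.726 → step 14: x=0.021, v=0.318, θ₁=0.041, ω₁=-0.393, θ₂=0.041, ω₂=-0.213
apply F[14]=+0.512 → step 15: x=0.027, v=0.316, θ₁=0.034, ω₁=-0.364, θ₂=0.037, ω₂=-0.212
apply F[15]=+0.328 → step 16: x=0.033, v=0.310, θ₁=0.027, ω₁=-0.335, θ₂=0.032, ω₂=-0.208
apply F[16]=+0.164 → step 17: x=0.040, v=0.303, θ₁=0.020, ω₁=-0.306, θ₂=0.028, ω₂=-0.203
apply F[17]=+0.025 → step 18: x=0.046, v=0.294, θ₁=0.014, ω₁=-0.277, θ₂=0.024, ω₂=-0.196
apply F[18]=-0.097 → step 19: x=0.051, v=0.284, θ₁=0.009, ω₁=-0.249, θ₂=0.021, ω₂=-0.187
apply F[19]=-0.199 → step 20: x=0.057, v=0.273, θ₁=0.005, ω₁=-0.222, θ₂=0.017, ω₂=-0.178
apply F[20]=-0.287 → step 21: x=0.062, v=0.262, θ₁=0.000, ω₁=-0.197, θ₂=0.013, ω₂=-0.168
apply F[21]=-0.358 → step 22: x=0.067, v=0.250, θ₁=-0.003, ω₁=-0.173, θ₂=0.010, ω₂=-0.157
apply F[22]=-0.419 → step 23: x=0.072, v=0.238, θ₁=-0.007, ω₁=-0.151, θ₂=0.007, ω₂=-0.146
apply F[23]=-0.467 → step 24: x=0.077, v=0.225, θ₁=-0.009, ω₁=-0.131, θ₂=0.004, ω₂=-0.135
apply F[24]=-0.507 → step 25: x=0.081, v=0.213, θ₁=-0.012, ω₁=-0.112, θ₂=0.002, ω₂=-0.125
apply F[25]=-0.536 → step 26: x=0.085, v=0.201, θ₁=-0.014, ω₁=-0.096, θ₂=-0.001, ω₂=-0.114
apply F[26]=-0.559 → step 27: x=0.089, v=0.190, θ₁=-0.016, ω₁=-0.080, θ₂=-0.003, ω₂=-0.104
apply F[27]=-0.575 → step 28: x=0.093, v=0.179, θ₁=-0.017, ω₁=-0.067, θ₂=-0.005, ω₂=-0.094
apply F[28]=-0.586 → step 29: x=0.096, v=0.168, θ₁=-0.018, ω₁=-0.055, θ₂=-0.007, ω₂=-0.084
apply F[29]=-0.593 → step 30: x=0.100, v=0.157, θ₁=-0.019, ω₁=-0.044, θ₂=-0.008, ω₂=-0.075
apply F[30]=-0.594 → step 31: x=0.103, v=0.147, θ₁=-0.020, ω₁=-0.034, θ₂=-0.010, ω₂=-0.067
apply F[31]=-0.593 → step 32: x=0.106, v=0.138, θ₁=-0.021, ω₁=-0.026, θ₂=-0.011, ω₂=-0.059
apply F[32]=-0.590 → step 33: x=0.108, v=0.128, θ₁=-0.021, ω₁=-0.018, θ₂=-0.012, ω₂=-0.051
apply F[33]=-0.582 → step 34: x=0.111, v=0.120, θ₁=-0.021, ω₁=-0.012, θ₂=-0.013, ω₂=-0.044
apply F[34]=-0.576 → step 35: x=0.113, v=0.111, θ₁=-0.022, ω₁=-0.006, θ₂=-0.014, ω₂=-0.038
Max |angle| over trajectory = 0.117 rad = 6.7°.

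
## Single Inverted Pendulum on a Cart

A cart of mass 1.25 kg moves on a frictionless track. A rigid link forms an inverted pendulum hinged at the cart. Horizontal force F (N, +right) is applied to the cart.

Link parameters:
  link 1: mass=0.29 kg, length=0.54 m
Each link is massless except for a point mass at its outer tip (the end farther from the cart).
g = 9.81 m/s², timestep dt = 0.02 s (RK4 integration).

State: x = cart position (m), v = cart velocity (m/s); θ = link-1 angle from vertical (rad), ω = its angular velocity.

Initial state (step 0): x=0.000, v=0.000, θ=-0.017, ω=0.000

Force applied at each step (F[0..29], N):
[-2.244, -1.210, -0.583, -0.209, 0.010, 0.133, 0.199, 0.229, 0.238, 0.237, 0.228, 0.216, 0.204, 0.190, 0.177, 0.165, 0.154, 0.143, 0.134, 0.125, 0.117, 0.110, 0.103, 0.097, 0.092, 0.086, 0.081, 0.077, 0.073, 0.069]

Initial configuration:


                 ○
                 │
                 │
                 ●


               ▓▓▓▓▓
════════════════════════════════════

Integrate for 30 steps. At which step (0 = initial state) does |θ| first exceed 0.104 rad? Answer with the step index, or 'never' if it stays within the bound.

Answer: never

Derivation:
apply F[0]=-2.244 → step 1: x=-0.000, v=-0.035, θ=-0.016, ω=0.059
apply F[1]=-1.210 → step 2: x=-0.001, v=-0.054, θ=-0.015, ω=0.088
apply F[2]=-0.583 → step 3: x=-0.002, v=-0.062, θ=-0.013, ω=0.099
apply F[3]=-0.209 → step 4: x=-0.004, v=-0.065, θ=-0.011, ω=0.100
apply F[4]=+0.010 → step 5: x=-0.005, v=-0.065, θ=-0.009, ω=0.095
apply F[5]=+0.133 → step 6: x=-0.006, v=-0.062, θ=-0.007, ω=0.087
apply F[6]=+0.199 → step 7: x=-0.007, v=-0.059, θ=-0.006, ω=0.078
apply F[7]=+0.229 → step 8: x=-0.009, v=-0.055, θ=-0.004, ω=0.069
apply F[8]=+0.238 → step 9: x=-0.010, v=-0.051, θ=-0.003, ω=0.061
apply F[9]=+0.237 → step 10: x=-0.011, v=-0.047, θ=-0.002, ω=0.053
apply F[10]=+0.228 → step 11: x=-0.012, v=-0.043, θ=-0.001, ω=0.045
apply F[11]=+0.216 → step 12: x=-0.012, v=-0.040, θ=0.000, ω=0.039
apply F[12]=+0.204 → step 13: x=-0.013, v=-0.036, θ=0.001, ω=0.033
apply F[13]=+0.190 → step 14: x=-0.014, v=-0.033, θ=0.001, ω=0.028
apply F[14]=+0.177 → step 15: x=-0.014, v=-0.031, θ=0.002, ω=0.023
apply F[15]=+0.165 → step 16: x=-0.015, v=-0.028, θ=0.002, ω=0.019
apply F[16]=+0.154 → step 17: x=-0.016, v=-0.026, θ=0.003, ω=0.016
apply F[17]=+0.143 → step 18: x=-0.016, v=-0.024, θ=0.003, ω=0.013
apply F[18]=+0.134 → step 19: x=-0.017, v=-0.022, θ=0.003, ω=0.010
apply F[19]=+0.125 → step 20: x=-0.017, v=-0.020, θ=0.003, ω=0.008
apply F[20]=+0.117 → step 21: x=-0.017, v=-0.018, θ=0.003, ω=0.006
apply F[21]=+0.110 → step 22: x=-0.018, v=-0.016, θ=0.004, ω=0.004
apply F[22]=+0.103 → step 23: x=-0.018, v=-0.015, θ=0.004, ω=0.003
apply F[23]=+0.097 → step 24: x=-0.018, v=-0.014, θ=0.004, ω=0.001
apply F[24]=+0.092 → step 25: x=-0.019, v=-0.012, θ=0.004, ω=0.000
apply F[25]=+0.086 → step 26: x=-0.019, v=-0.011, θ=0.004, ω=-0.000
apply F[26]=+0.081 → step 27: x=-0.019, v=-0.010, θ=0.004, ω=-0.001
apply F[27]=+0.077 → step 28: x=-0.019, v=-0.009, θ=0.004, ω=-0.002
apply F[28]=+0.073 → step 29: x=-0.019, v=-0.008, θ=0.004, ω=-0.002
apply F[29]=+0.069 → step 30: x=-0.019, v=-0.007, θ=0.004, ω=-0.003
max |θ| = 0.017 ≤ 0.104 over all 31 states.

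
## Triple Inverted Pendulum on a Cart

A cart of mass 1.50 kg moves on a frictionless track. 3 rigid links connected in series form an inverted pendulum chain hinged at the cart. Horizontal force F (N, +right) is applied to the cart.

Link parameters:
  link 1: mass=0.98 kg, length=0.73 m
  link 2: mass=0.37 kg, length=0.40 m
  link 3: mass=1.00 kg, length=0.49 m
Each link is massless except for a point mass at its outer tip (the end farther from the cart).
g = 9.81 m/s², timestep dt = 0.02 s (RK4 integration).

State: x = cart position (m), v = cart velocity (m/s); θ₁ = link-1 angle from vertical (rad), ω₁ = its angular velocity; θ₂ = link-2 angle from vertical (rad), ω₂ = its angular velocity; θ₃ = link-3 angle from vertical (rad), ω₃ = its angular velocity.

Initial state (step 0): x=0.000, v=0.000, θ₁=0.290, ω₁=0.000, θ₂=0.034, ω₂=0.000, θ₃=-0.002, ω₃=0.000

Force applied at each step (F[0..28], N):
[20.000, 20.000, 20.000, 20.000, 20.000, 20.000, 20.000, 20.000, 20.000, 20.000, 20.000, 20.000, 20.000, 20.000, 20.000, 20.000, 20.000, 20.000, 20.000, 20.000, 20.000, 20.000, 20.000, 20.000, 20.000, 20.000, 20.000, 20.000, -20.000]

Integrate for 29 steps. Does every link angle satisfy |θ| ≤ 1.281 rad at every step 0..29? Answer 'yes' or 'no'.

Answer: no

Derivation:
apply F[0]=+20.000 → step 1: x=0.002, v=0.170, θ₁=0.290, ω₁=-0.044, θ₂=0.031, ω₂=-0.280, θ₃=-0.003, ω₃=-0.056
apply F[1]=+20.000 → step 2: x=0.007, v=0.340, θ₁=0.288, ω₁=-0.089, θ₂=0.023, ω₂=-0.571, θ₃=-0.004, ω₃=-0.104
apply F[2]=+20.000 → step 3: x=0.015, v=0.513, θ₁=0.286, ω₁=-0.135, θ₂=0.008, ω₂=-0.883, θ₃=-0.007, ω₃=-0.137
apply F[3]=+20.000 → step 4: x=0.027, v=0.687, θ₁=0.283, ω₁=-0.184, θ₂=-0.013, ω₂=-1.228, θ₃=-0.009, ω₃=-0.146
apply F[4]=+20.000 → step 5: x=0.043, v=0.866, θ₁=0.279, ω₁=-0.237, θ₂=-0.041, ω₂=-1.613, θ₃=-0.012, ω₃=-0.125
apply F[5]=+20.000 → step 6: x=0.062, v=1.050, θ₁=0.273, ω₁=-0.299, θ₂=-0.078, ω₂=-2.046, θ₃=-0.014, ω₃=-0.066
apply F[6]=+20.000 → step 7: x=0.085, v=1.241, θ₁=0.267, ω₁=-0.375, θ₂=-0.123, ω₂=-2.523, θ₃=-0.015, ω₃=0.029
apply F[7]=+20.000 → step 8: x=0.112, v=1.441, θ₁=0.258, ω₁=-0.475, θ₂=-0.179, ω₂=-3.031, θ₃=-0.013, ω₃=0.154
apply F[8]=+20.000 → step 9: x=0.143, v=1.650, θ₁=0.247, ω₁=-0.607, θ₂=-0.245, ω₂=-3.542, θ₃=-0.008, ω₃=0.289
apply F[9]=+20.000 → step 10: x=0.178, v=1.869, θ₁=0.234, ω₁=-0.780, θ₂=-0.320, ω₂=-4.022, θ₃=-0.001, ω₃=0.406
apply F[10]=+20.000 → step 11: x=0.217, v=2.097, θ₁=0.216, ω₁=-0.997, θ₂=-0.405, ω₂=-4.443, θ₃=0.008, ω₃=0.477
apply F[11]=+20.000 → step 12: x=0.262, v=2.334, θ₁=0.193, ω₁=-1.258, θ₂=-0.497, ω₂=-4.786, θ₃=0.017, ω₃=0.482
apply F[12]=+20.000 → step 13: x=0.311, v=2.578, θ₁=0.165, ω₁=-1.560, θ₂=-0.596, ω₂=-5.049, θ₃=0.026, ω₃=0.414
apply F[13]=+20.000 → step 14: x=0.365, v=2.830, θ₁=0.131, ω₁=-1.901, θ₂=-0.699, ω₂=-5.235, θ₃=0.033, ω₃=0.275
apply F[14]=+20.000 → step 15: x=0.424, v=3.087, θ₁=0.089, ω₁=-2.277, θ₂=-0.805, ω₂=-5.343, θ₃=0.037, ω₃=0.072
apply F[15]=+20.000 → step 16: x=0.488, v=3.350, θ₁=0.039, ω₁=-2.687, θ₂=-0.912, ω₂=-5.369, θ₃=0.036, ω₃=-0.188
apply F[16]=+20.000 → step 17: x=0.558, v=3.616, θ₁=-0.019, ω₁=-3.125, θ₂=-1.019, ω₂=-5.298, θ₃=0.029, ω₃=-0.494
apply F[17]=+20.000 → step 18: x=0.633, v=3.882, θ₁=-0.086, ω₁=-3.584, θ₂=-1.123, ω₂=-5.111, θ₃=0.016, ω₃=-0.833
apply F[18]=+20.000 → step 19: x=0.713, v=4.142, θ₁=-0.162, ω₁=-4.056, θ₂=-1.222, ω₂=-4.784, θ₃=-0.004, ω₃=-1.193
apply F[19]=+20.000 → step 20: x=0.799, v=4.387, θ₁=-0.248, ω₁=-4.525, θ₂=-1.314, ω₂=-4.295, θ₃=-0.032, ω₃=-1.562
apply F[20]=+20.000 → step 21: x=0.889, v=4.607, θ₁=-0.343, ω₁=-4.977, θ₂=-1.393, ω₂=-3.630, θ₃=-0.067, ω₃=-1.934
apply F[21]=+20.000 → step 22: x=0.983, v=4.793, θ₁=-0.447, ω₁=-5.400, θ₂=-1.458, ω₂=-2.786, θ₃=-0.109, ω₃=-2.313
apply F[22]=+20.000 → step 23: x=1.080, v=4.935, θ₁=-0.559, ω₁=-5.787, θ₂=-1.503, ω₂=-1.773, θ₃=-0.160, ω₃=-2.719
apply F[23]=+20.000 → step 24: x=1.180, v=5.024, θ₁=-0.678, ω₁=-6.140, θ₂=-1.527, ω₂=-0.607, θ₃=-0.219, ω₃=-3.191
apply F[24]=+20.000 → step 25: x=1.281, v=5.054, θ₁=-0.804, ω₁=-6.464, θ₂=-1.527, ω₂=0.708, θ₃=-0.288, ω₃=-3.793
apply F[25]=+20.000 → step 26: x=1.381, v=5.014, θ₁=-0.937, ω₁=-6.770, θ₂=-1.498, ω₂=2.197, θ₃=-0.372, ω₃=-4.618
apply F[26]=+20.000 → step 27: x=1.481, v=4.886, θ₁=-1.075, ω₁=-7.059, θ₂=-1.437, ω₂=3.949, θ₃=-0.475, ω₃=-5.819
apply F[27]=+20.000 → step 28: x=1.576, v=4.627, θ₁=-1.219, ω₁=-7.303, θ₂=-1.337, ω₂=6.149, θ₃=-0.609, ω₃=-7.648
apply F[28]=-20.000 → step 29: x=1.662, v=3.903, θ₁=-1.365, ω₁=-7.251, θ₂=-1.193, ω₂=8.295, θ₃=-0.781, ω₃=-9.648
Max |angle| over trajectory = 1.527 rad; bound = 1.281 → exceeded.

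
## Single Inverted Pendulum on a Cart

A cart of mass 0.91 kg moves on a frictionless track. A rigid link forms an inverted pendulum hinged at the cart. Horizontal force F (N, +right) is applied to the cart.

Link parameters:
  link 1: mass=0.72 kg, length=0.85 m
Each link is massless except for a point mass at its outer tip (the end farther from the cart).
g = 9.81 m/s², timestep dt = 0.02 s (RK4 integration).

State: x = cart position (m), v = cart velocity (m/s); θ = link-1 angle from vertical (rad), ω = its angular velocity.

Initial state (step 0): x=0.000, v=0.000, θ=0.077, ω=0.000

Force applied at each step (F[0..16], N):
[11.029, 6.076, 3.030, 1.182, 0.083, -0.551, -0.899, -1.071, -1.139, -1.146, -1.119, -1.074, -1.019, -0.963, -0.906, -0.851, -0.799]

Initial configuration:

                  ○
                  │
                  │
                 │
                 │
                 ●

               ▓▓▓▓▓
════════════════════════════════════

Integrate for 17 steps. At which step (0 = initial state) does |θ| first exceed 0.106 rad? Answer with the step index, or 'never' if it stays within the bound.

apply F[0]=+11.029 → step 1: x=0.002, v=0.230, θ=0.074, ω=-0.252
apply F[1]=+6.076 → step 2: x=0.008, v=0.352, θ=0.068, ω=-0.379
apply F[2]=+3.030 → step 3: x=0.016, v=0.408, θ=0.060, ω=-0.430
apply F[3]=+1.182 → step 4: x=0.024, v=0.426, θ=0.051, ω=-0.438
apply F[4]=+0.083 → step 5: x=0.032, v=0.420, θ=0.043, ω=-0.421
apply F[5]=-0.551 → step 6: x=0.041, v=0.402, θ=0.035, ω=-0.390
apply F[6]=-0.899 → step 7: x=0.049, v=0.378, θ=0.027, ω=-0.355
apply F[7]=-1.071 → step 8: x=0.056, v=0.351, θ=0.021, ω=-0.317
apply F[8]=-1.139 → step 9: x=0.063, v=0.323, θ=0.015, ω=-0.280
apply F[9]=-1.146 → step 10: x=0.069, v=0.296, θ=0.009, ω=-0.246
apply F[10]=-1.119 → step 11: x=0.074, v=0.270, θ=0.005, ω=-0.214
apply F[11]=-1.074 → step 12: x=0.080, v=0.246, θ=0.001, ω=-0.185
apply F[12]=-1.019 → step 13: x=0.084, v=0.224, θ=-0.003, ω=-0.159
apply F[13]=-0.963 → step 14: x=0.089, v=0.203, θ=-0.006, ω=-0.136
apply F[14]=-0.906 → step 15: x=0.092, v=0.185, θ=-0.008, ω=-0.115
apply F[15]=-0.851 → step 16: x=0.096, v=0.167, θ=-0.010, ω=-0.097
apply F[16]=-0.799 → step 17: x=0.099, v=0.151, θ=-0.012, ω=-0.081
max |θ| = 0.077 ≤ 0.106 over all 18 states.

Answer: never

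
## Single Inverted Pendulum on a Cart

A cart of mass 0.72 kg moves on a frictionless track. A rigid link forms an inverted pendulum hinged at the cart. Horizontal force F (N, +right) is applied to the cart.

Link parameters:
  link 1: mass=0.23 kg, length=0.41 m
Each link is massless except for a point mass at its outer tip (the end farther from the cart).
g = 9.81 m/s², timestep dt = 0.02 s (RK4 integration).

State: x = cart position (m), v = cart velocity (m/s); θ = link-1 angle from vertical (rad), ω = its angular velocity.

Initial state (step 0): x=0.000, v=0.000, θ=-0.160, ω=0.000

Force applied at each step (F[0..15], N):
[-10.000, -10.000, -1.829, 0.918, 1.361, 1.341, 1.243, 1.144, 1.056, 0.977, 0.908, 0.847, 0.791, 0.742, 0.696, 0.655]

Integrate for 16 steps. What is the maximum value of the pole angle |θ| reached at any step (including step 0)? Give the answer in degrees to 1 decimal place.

Answer: 9.2°

Derivation:
apply F[0]=-10.000 → step 1: x=-0.003, v=-0.266, θ=-0.154, ω=0.565
apply F[1]=-10.000 → step 2: x=-0.011, v=-0.533, θ=-0.137, ω=1.140
apply F[2]=-1.829 → step 3: x=-0.022, v=-0.576, θ=-0.114, ω=1.184
apply F[3]=+0.918 → step 4: x=-0.033, v=-0.545, θ=-0.092, ω=1.059
apply F[4]=+1.361 → step 5: x=-0.043, v=-0.502, θ=-0.072, ω=0.917
apply F[5]=+1.341 → step 6: x=-0.053, v=-0.461, θ=-0.055, ω=0.786
apply F[6]=+1.243 → step 7: x=-0.062, v=-0.424, θ=-0.040, ω=0.673
apply F[7]=+1.144 → step 8: x=-0.070, v=-0.390, θ=-0.028, ω=0.574
apply F[8]=+1.056 → step 9: x=-0.078, v=-0.359, θ=-0.017, ω=0.488
apply F[9]=+0.977 → step 10: x=-0.084, v=-0.331, θ=-0.008, ω=0.414
apply F[10]=+0.908 → step 11: x=-0.091, v=-0.306, θ=-0.001, ω=0.350
apply F[11]=+0.847 → step 12: x=-0.097, v=-0.283, θ=0.006, ω=0.294
apply F[12]=+0.791 → step 13: x=-0.102, v=-0.261, θ=0.011, ω=0.246
apply F[13]=+0.742 → step 14: x=-0.107, v=-0.241, θ=0.016, ω=0.204
apply F[14]=+0.696 → step 15: x=-0.112, v=-0.223, θ=0.019, ω=0.168
apply F[15]=+0.655 → step 16: x=-0.116, v=-0.206, θ=0.022, ω=0.137
Max |angle| over trajectory = 0.160 rad = 9.2°.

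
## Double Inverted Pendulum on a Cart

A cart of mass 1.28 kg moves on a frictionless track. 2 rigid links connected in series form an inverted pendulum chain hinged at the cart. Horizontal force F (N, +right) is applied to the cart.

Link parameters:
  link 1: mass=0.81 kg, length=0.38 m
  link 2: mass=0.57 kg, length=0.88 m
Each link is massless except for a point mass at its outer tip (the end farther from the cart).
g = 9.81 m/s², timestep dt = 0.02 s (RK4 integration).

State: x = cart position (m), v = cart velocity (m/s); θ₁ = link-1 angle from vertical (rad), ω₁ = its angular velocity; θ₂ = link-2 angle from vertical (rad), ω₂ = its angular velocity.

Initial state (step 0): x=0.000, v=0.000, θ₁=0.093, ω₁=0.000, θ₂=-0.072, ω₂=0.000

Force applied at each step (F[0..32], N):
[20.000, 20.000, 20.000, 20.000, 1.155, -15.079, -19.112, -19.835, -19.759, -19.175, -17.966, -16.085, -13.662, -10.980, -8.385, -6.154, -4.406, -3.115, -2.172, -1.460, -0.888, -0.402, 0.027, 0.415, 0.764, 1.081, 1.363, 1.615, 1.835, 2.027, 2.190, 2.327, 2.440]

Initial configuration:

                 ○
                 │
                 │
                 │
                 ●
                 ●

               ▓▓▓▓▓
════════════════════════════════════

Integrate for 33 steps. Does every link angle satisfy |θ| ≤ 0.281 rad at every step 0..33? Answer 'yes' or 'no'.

apply F[0]=+20.000 → step 1: x=0.003, v=0.291, θ₁=0.086, ω₁=-0.652, θ₂=-0.073, ω₂=-0.068
apply F[1]=+20.000 → step 2: x=0.012, v=0.586, θ₁=0.067, ω₁=-1.329, θ₂=-0.075, ω₂=-0.129
apply F[2]=+20.000 → step 3: x=0.026, v=0.889, θ₁=0.033, ω₁=-2.053, θ₂=-0.078, ω₂=-0.175
apply F[3]=+20.000 → step 4: x=0.047, v=1.199, θ₁=-0.016, ω₁=-2.840, θ₂=-0.082, ω₂=-0.201
apply F[4]=+1.155 → step 5: x=0.071, v=1.224, θ₁=-0.073, ω₁=-2.917, θ₂=-0.086, ω₂=-0.211
apply F[5]=-15.079 → step 6: x=0.094, v=1.006, θ₁=-0.126, ω₁=-2.403, θ₂=-0.090, ω₂=-0.207
apply F[6]=-19.112 → step 7: x=0.111, v=0.739, θ₁=-0.168, ω₁=-1.806, θ₂=-0.094, ω₂=-0.185
apply F[7]=-19.835 → step 8: x=0.123, v=0.473, θ₁=-0.199, ω₁=-1.249, θ₂=-0.097, ω₂=-0.147
apply F[8]=-19.759 → step 9: x=0.130, v=0.217, θ₁=-0.219, ω₁=-0.746, θ₂=-0.100, ω₂=-0.097
apply F[9]=-19.175 → step 10: x=0.132, v=-0.025, θ₁=-0.229, ω₁=-0.295, θ₂=-0.101, ω₂=-0.039
apply F[10]=-17.966 → step 11: x=0.129, v=-0.247, θ₁=-0.231, ω₁=0.099, θ₂=-0.101, ω₂=0.021
apply F[11]=-16.085 → step 12: x=0.122, v=-0.441, θ₁=-0.226, ω₁=0.426, θ₂=-0.100, ω₂=0.078
apply F[12]=-13.662 → step 13: x=0.112, v=-0.602, θ₁=-0.215, ω₁=0.677, θ₂=-0.098, ω₂=0.130
apply F[13]=-10.980 → step 14: x=0.099, v=-0.727, θ₁=-0.199, ω₁=0.849, θ₂=-0.095, ω₂=0.175
apply F[14]=-8.385 → step 15: x=0.083, v=-0.817, θ₁=-0.182, ω₁=0.947, θ₂=-0.091, ω₂=0.213
apply F[15]=-6.154 → step 16: x=0.066, v=-0.877, θ₁=-0.162, ω₁=0.985, θ₂=-0.087, ω₂=0.245
apply F[16]=-4.406 → step 17: x=0.049, v=-0.915, θ₁=-0.143, ω₁=0.980, θ₂=-0.081, ω₂=0.270
apply F[17]=-3.115 → step 18: x=0.030, v=-0.936, θ₁=-0.123, ω₁=0.949, θ₂=-0.076, ω₂=0.290
apply F[18]=-2.172 → step 19: x=0.011, v=-0.947, θ₁=-0.105, ω₁=0.904, θ₂=-0.070, ω₂=0.305
apply F[19]=-1.460 → step 20: x=-0.008, v=-0.950, θ₁=-0.087, ω₁=0.853, θ₂=-0.064, ω₂=0.316
apply F[20]=-0.888 → step 21: x=-0.027, v=-0.948, θ₁=-0.071, ω₁=0.800, θ₂=-0.057, ω₂=0.323
apply F[21]=-0.402 → step 22: x=-0.046, v=-0.941, θ₁=-0.056, ω₁=0.746, θ₂=-0.051, ω₂=0.326
apply F[22]=+0.027 → step 23: x=-0.064, v=-0.931, θ₁=-0.041, ω₁=0.694, θ₂=-0.044, ω₂=0.326
apply F[23]=+0.415 → step 24: x=-0.083, v=-0.917, θ₁=-0.028, ω₁=0.643, θ₂=-0.038, ω₂=0.324
apply F[24]=+0.764 → step 25: x=-0.101, v=-0.901, θ₁=-0.015, ω₁=0.593, θ₂=-0.031, ω₂=0.319
apply F[25]=+1.081 → step 26: x=-0.119, v=-0.882, θ₁=-0.004, ω₁=0.545, θ₂=-0.025, ω₂=0.312
apply F[26]=+1.363 → step 27: x=-0.136, v=-0.861, θ₁=0.006, ω₁=0.498, θ₂=-0.019, ω₂=0.304
apply F[27]=+1.615 → step 28: x=-0.153, v=-0.838, θ₁=0.016, ω₁=0.454, θ₂=-0.013, ω₂=0.293
apply F[28]=+1.835 → step 29: x=-0.170, v=-0.814, θ₁=0.024, ω₁=0.411, θ₂=-0.007, ω₂=0.282
apply F[29]=+2.027 → step 30: x=-0.186, v=-0.788, θ₁=0.032, ω₁=0.369, θ₂=-0.002, ω₂=0.270
apply F[30]=+2.190 → step 31: x=-0.201, v=-0.761, θ₁=0.039, ω₁=0.330, θ₂=0.004, ω₂=0.257
apply F[31]=+2.327 → step 32: x=-0.216, v=-0.734, θ₁=0.045, ω₁=0.293, θ₂=0.009, ω₂=0.243
apply F[32]=+2.440 → step 33: x=-0.231, v=-0.706, θ₁=0.051, ω₁=0.258, θ₂=0.013, ω₂=0.229
Max |angle| over trajectory = 0.231 rad; bound = 0.281 → within bound.

Answer: yes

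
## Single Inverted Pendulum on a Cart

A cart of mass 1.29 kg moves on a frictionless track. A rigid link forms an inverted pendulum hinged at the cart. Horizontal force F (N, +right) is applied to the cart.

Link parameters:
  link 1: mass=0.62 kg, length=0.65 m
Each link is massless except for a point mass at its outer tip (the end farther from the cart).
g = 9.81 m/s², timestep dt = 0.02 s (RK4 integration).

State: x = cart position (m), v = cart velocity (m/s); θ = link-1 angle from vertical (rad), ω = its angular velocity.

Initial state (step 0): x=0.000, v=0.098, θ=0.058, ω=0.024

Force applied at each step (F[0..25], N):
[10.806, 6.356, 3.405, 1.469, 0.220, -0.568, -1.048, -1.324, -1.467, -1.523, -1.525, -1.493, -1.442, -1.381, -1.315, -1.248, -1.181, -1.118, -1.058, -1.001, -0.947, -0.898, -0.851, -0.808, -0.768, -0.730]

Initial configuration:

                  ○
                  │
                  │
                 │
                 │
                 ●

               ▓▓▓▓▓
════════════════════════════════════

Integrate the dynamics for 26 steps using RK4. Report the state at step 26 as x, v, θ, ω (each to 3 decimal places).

apply F[0]=+10.806 → step 1: x=0.004, v=0.260, θ=0.056, ω=-0.207
apply F[1]=+6.356 → step 2: x=0.010, v=0.353, θ=0.051, ω=-0.335
apply F[2]=+3.405 → step 3: x=0.017, v=0.402, θ=0.043, ω=-0.395
apply F[3]=+1.469 → step 4: x=0.025, v=0.421, θ=0.035, ω=-0.412
apply F[4]=+0.220 → step 5: x=0.034, v=0.421, θ=0.027, ω=-0.403
apply F[5]=-0.568 → step 6: x=0.042, v=0.410, θ=0.019, ω=-0.379
apply F[6]=-1.048 → step 7: x=0.050, v=0.392, θ=0.012, ω=-0.347
apply F[7]=-1.324 → step 8: x=0.058, v=0.371, θ=0.006, ω=-0.312
apply F[8]=-1.467 → step 9: x=0.065, v=0.348, θ=-0.000, ω=-0.276
apply F[9]=-1.523 → step 10: x=0.072, v=0.325, θ=-0.005, ω=-0.241
apply F[10]=-1.525 → step 11: x=0.078, v=0.302, θ=-0.010, ω=-0.208
apply F[11]=-1.493 → step 12: x=0.084, v=0.280, θ=-0.014, ω=-0.177
apply F[12]=-1.442 → step 13: x=0.089, v=0.259, θ=-0.017, ω=-0.150
apply F[13]=-1.381 → step 14: x=0.094, v=0.239, θ=-0.020, ω=-0.125
apply F[14]=-1.315 → step 15: x=0.099, v=0.221, θ=-0.022, ω=-0.103
apply F[15]=-1.248 → step 16: x=0.103, v=0.204, θ=-0.024, ω=-0.084
apply F[16]=-1.181 → step 17: x=0.107, v=0.188, θ=-0.025, ω=-0.067
apply F[17]=-1.118 → step 18: x=0.111, v=0.173, θ=-0.027, ω=-0.052
apply F[18]=-1.058 → step 19: x=0.114, v=0.159, θ=-0.028, ω=-0.039
apply F[19]=-1.001 → step 20: x=0.117, v=0.146, θ=-0.028, ω=-0.027
apply F[20]=-0.947 → step 21: x=0.120, v=0.134, θ=-0.029, ω=-0.017
apply F[21]=-0.898 → step 22: x=0.122, v=0.123, θ=-0.029, ω=-0.009
apply F[22]=-0.851 → step 23: x=0.125, v=0.112, θ=-0.029, ω=-0.002
apply F[23]=-0.808 → step 24: x=0.127, v=0.103, θ=-0.029, ω=0.005
apply F[24]=-0.768 → step 25: x=0.129, v=0.094, θ=-0.029, ω=0.010
apply F[25]=-0.730 → step 26: x=0.131, v=0.085, θ=-0.029, ω=0.015

Answer: x=0.131, v=0.085, θ=-0.029, ω=0.015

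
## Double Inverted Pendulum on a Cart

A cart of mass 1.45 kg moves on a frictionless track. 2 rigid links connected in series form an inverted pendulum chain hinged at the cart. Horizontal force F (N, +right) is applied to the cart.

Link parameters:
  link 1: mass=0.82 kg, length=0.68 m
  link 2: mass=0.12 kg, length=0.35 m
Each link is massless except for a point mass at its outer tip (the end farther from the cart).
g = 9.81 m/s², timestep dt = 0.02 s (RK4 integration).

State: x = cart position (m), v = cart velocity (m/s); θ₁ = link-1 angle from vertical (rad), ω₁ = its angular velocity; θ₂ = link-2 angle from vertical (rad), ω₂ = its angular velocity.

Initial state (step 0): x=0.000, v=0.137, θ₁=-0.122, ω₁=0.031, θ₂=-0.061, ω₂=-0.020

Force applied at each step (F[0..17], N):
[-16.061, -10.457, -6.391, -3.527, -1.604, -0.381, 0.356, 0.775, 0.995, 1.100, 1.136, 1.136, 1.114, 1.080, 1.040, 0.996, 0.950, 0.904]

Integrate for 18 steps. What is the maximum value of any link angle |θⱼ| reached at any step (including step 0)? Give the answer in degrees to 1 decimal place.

apply F[0]=-16.061 → step 1: x=0.001, v=-0.067, θ₁=-0.119, ω₁=0.292, θ₂=-0.061, ω₂=0.023
apply F[1]=-10.457 → step 2: x=-0.002, v=-0.196, θ₁=-0.111, ω₁=0.444, θ₂=-0.060, ω₂=0.060
apply F[2]=-6.391 → step 3: x=-0.007, v=-0.271, θ₁=-0.102, ω₁=0.520, θ₂=-0.059, ω₂=0.091
apply F[3]=-3.527 → step 4: x=-0.012, v=-0.307, θ₁=-0.091, ω₁=0.544, θ₂=-0.057, ω₂=0.116
apply F[4]=-1.604 → step 5: x=-0.019, v=-0.318, θ₁=-0.080, ω₁=0.535, θ₂=-0.054, ω₂=0.135
apply F[5]=-0.381 → step 6: x=-0.025, v=-0.314, θ₁=-0.070, ω₁=0.506, θ₂=-0.051, ω₂=0.149
apply F[6]=+0.356 → step 7: x=-0.031, v=-0.301, θ₁=-0.060, ω₁=0.468, θ₂=-0.048, ω₂=0.159
apply F[7]=+0.775 → step 8: x=-0.037, v=-0.284, θ₁=-0.051, ω₁=0.426, θ₂=-0.045, ω₂=0.165
apply F[8]=+0.995 → step 9: x=-0.042, v=-0.264, θ₁=-0.043, ω₁=0.383, θ₂=-0.042, ω₂=0.167
apply F[9]=+1.100 → step 10: x=-0.048, v=-0.244, θ₁=-0.036, ω₁=0.342, θ₂=-0.038, ω₂=0.167
apply F[10]=+1.136 → step 11: x=-0.052, v=-0.224, θ₁=-0.030, ω₁=0.304, θ₂=-0.035, ω₂=0.164
apply F[11]=+1.136 → step 12: x=-0.056, v=-0.205, θ₁=-0.024, ω₁=0.268, θ₂=-0.032, ω₂=0.160
apply F[12]=+1.114 → step 13: x=-0.060, v=-0.187, θ₁=-0.019, ω₁=0.236, θ₂=-0.028, ω₂=0.155
apply F[13]=+1.080 → step 14: x=-0.064, v=-0.170, θ₁=-0.014, ω₁=0.207, θ₂=-0.025, ω₂=0.148
apply F[14]=+1.040 → step 15: x=-0.067, v=-0.154, θ₁=-0.010, ω₁=0.180, θ₂=-0.023, ω₂=0.141
apply F[15]=+0.996 → step 16: x=-0.070, v=-0.139, θ₁=-0.007, ω₁=0.157, θ₂=-0.020, ω₂=0.133
apply F[16]=+0.950 → step 17: x=-0.073, v=-0.126, θ₁=-0.004, ω₁=0.135, θ₂=-0.017, ω₂=0.124
apply F[17]=+0.904 → step 18: x=-0.075, v=-0.113, θ₁=-0.002, ω₁=0.116, θ₂=-0.015, ω₂=0.116
Max |angle| over trajectory = 0.122 rad = 7.0°.

Answer: 7.0°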